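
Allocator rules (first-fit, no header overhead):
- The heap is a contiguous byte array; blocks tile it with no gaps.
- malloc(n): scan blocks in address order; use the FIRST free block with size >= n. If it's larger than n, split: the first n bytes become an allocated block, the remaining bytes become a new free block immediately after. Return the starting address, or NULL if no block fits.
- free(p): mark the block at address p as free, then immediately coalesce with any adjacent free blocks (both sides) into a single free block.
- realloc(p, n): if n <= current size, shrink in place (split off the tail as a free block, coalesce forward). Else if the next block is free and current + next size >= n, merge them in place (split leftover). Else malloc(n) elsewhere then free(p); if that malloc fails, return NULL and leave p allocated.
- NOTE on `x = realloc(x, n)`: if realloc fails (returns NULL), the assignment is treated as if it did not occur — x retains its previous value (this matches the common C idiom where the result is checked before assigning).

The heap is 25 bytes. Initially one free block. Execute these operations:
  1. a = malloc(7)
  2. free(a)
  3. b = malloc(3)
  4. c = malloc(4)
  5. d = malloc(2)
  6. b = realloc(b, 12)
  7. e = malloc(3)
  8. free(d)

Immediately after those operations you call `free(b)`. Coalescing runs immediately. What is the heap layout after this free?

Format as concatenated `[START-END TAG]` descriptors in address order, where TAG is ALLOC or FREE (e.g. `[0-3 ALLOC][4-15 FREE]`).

Answer: [0-2 ALLOC][3-6 ALLOC][7-24 FREE]

Derivation:
Op 1: a = malloc(7) -> a = 0; heap: [0-6 ALLOC][7-24 FREE]
Op 2: free(a) -> (freed a); heap: [0-24 FREE]
Op 3: b = malloc(3) -> b = 0; heap: [0-2 ALLOC][3-24 FREE]
Op 4: c = malloc(4) -> c = 3; heap: [0-2 ALLOC][3-6 ALLOC][7-24 FREE]
Op 5: d = malloc(2) -> d = 7; heap: [0-2 ALLOC][3-6 ALLOC][7-8 ALLOC][9-24 FREE]
Op 6: b = realloc(b, 12) -> b = 9; heap: [0-2 FREE][3-6 ALLOC][7-8 ALLOC][9-20 ALLOC][21-24 FREE]
Op 7: e = malloc(3) -> e = 0; heap: [0-2 ALLOC][3-6 ALLOC][7-8 ALLOC][9-20 ALLOC][21-24 FREE]
Op 8: free(d) -> (freed d); heap: [0-2 ALLOC][3-6 ALLOC][7-8 FREE][9-20 ALLOC][21-24 FREE]
free(b): b = 9 -> block [9-20 ALLOC]; mark free, coalesce with adjacent free neighbors -> [0-2 ALLOC][3-6 ALLOC][7-24 FREE]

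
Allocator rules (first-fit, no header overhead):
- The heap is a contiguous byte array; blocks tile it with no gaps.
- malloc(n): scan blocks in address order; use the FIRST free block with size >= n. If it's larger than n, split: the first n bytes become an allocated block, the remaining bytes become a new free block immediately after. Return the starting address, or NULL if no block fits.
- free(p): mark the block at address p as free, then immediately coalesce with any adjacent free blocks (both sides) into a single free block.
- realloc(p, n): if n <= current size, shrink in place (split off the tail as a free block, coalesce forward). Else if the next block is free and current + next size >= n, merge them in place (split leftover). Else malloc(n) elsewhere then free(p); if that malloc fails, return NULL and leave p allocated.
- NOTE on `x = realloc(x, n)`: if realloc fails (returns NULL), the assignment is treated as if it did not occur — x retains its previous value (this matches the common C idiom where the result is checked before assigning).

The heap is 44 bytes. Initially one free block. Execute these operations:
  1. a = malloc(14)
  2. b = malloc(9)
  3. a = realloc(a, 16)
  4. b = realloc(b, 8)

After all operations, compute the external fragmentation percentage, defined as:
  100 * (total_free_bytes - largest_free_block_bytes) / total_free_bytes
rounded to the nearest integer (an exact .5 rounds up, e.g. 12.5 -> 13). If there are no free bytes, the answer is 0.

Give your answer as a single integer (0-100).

Answer: 30

Derivation:
Op 1: a = malloc(14) -> a = 0; heap: [0-13 ALLOC][14-43 FREE]
Op 2: b = malloc(9) -> b = 14; heap: [0-13 ALLOC][14-22 ALLOC][23-43 FREE]
Op 3: a = realloc(a, 16) -> a = 23; heap: [0-13 FREE][14-22 ALLOC][23-38 ALLOC][39-43 FREE]
Op 4: b = realloc(b, 8) -> b = 14; heap: [0-13 FREE][14-21 ALLOC][22-22 FREE][23-38 ALLOC][39-43 FREE]
Free blocks: [14 1 5] total_free=20 largest=14 -> 100*(20-14)/20 = 600/20 = 30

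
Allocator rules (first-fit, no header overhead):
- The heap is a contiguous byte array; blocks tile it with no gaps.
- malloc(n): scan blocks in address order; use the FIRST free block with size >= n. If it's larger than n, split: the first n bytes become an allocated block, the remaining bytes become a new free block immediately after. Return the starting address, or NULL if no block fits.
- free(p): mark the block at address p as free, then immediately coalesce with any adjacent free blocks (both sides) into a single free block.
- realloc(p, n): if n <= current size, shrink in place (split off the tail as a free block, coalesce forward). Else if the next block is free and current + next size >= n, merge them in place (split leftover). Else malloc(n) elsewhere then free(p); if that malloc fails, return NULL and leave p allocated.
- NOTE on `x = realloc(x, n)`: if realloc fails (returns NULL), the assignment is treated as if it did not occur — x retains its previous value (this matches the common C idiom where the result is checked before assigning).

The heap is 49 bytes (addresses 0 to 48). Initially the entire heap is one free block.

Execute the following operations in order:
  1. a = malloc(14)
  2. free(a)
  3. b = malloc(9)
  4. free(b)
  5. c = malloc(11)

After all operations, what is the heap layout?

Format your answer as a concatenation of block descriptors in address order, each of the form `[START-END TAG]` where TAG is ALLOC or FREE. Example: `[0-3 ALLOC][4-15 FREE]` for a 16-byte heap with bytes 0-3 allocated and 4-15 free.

Op 1: a = malloc(14) -> a = 0; heap: [0-13 ALLOC][14-48 FREE]
Op 2: free(a) -> (freed a); heap: [0-48 FREE]
Op 3: b = malloc(9) -> b = 0; heap: [0-8 ALLOC][9-48 FREE]
Op 4: free(b) -> (freed b); heap: [0-48 FREE]
Op 5: c = malloc(11) -> c = 0; heap: [0-10 ALLOC][11-48 FREE]

Answer: [0-10 ALLOC][11-48 FREE]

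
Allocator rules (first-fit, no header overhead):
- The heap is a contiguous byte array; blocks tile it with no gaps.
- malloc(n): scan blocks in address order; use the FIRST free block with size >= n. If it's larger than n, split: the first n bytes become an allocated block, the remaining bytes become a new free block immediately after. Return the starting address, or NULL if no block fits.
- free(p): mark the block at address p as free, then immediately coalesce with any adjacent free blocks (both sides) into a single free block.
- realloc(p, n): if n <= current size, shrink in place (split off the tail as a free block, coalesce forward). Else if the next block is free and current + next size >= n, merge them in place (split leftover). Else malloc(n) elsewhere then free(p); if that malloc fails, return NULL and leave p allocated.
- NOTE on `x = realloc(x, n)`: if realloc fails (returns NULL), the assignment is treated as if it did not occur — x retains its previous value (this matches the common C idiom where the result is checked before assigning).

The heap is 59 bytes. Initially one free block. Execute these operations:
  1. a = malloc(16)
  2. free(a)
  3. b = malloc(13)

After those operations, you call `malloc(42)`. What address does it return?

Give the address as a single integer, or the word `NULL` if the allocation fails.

Op 1: a = malloc(16) -> a = 0; heap: [0-15 ALLOC][16-58 FREE]
Op 2: free(a) -> (freed a); heap: [0-58 FREE]
Op 3: b = malloc(13) -> b = 0; heap: [0-12 ALLOC][13-58 FREE]
malloc(42): first-fit scan over [0-12 ALLOC][13-58 FREE] -> 13

Answer: 13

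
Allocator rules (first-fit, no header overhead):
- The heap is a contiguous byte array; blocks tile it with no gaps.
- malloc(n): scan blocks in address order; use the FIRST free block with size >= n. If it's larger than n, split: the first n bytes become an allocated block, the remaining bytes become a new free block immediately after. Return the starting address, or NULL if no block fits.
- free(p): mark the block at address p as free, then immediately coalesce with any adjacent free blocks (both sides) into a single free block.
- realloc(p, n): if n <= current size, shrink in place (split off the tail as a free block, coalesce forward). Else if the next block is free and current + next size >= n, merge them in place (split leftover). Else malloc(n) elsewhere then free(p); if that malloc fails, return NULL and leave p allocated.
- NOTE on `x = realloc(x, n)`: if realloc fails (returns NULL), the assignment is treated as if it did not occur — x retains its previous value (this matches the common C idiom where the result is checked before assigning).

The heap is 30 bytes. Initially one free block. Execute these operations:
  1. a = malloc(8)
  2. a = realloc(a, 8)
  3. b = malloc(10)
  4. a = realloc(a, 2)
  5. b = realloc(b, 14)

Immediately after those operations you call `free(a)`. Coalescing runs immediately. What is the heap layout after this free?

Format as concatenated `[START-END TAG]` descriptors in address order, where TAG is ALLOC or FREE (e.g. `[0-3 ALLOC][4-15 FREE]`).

Op 1: a = malloc(8) -> a = 0; heap: [0-7 ALLOC][8-29 FREE]
Op 2: a = realloc(a, 8) -> a = 0; heap: [0-7 ALLOC][8-29 FREE]
Op 3: b = malloc(10) -> b = 8; heap: [0-7 ALLOC][8-17 ALLOC][18-29 FREE]
Op 4: a = realloc(a, 2) -> a = 0; heap: [0-1 ALLOC][2-7 FREE][8-17 ALLOC][18-29 FREE]
Op 5: b = realloc(b, 14) -> b = 8; heap: [0-1 ALLOC][2-7 FREE][8-21 ALLOC][22-29 FREE]
free(a): a = 0 -> block [0-1 ALLOC]; mark free, coalesce with adjacent free neighbors -> [0-7 FREE][8-21 ALLOC][22-29 FREE]

Answer: [0-7 FREE][8-21 ALLOC][22-29 FREE]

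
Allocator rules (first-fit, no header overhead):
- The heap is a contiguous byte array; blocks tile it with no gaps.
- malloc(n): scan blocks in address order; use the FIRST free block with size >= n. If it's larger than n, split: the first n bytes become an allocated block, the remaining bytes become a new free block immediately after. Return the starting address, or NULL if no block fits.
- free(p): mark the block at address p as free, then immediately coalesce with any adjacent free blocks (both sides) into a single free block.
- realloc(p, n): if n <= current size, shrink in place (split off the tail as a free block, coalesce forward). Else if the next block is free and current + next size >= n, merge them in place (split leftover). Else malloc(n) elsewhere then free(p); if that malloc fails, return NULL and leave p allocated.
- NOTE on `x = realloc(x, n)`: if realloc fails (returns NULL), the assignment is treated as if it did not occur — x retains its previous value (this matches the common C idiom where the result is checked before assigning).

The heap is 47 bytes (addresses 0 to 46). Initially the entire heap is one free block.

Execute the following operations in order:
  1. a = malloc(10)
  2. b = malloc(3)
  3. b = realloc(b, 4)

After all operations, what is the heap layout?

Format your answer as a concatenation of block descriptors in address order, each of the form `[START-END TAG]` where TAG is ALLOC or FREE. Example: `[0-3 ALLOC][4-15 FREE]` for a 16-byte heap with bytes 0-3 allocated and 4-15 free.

Op 1: a = malloc(10) -> a = 0; heap: [0-9 ALLOC][10-46 FREE]
Op 2: b = malloc(3) -> b = 10; heap: [0-9 ALLOC][10-12 ALLOC][13-46 FREE]
Op 3: b = realloc(b, 4) -> b = 10; heap: [0-9 ALLOC][10-13 ALLOC][14-46 FREE]

Answer: [0-9 ALLOC][10-13 ALLOC][14-46 FREE]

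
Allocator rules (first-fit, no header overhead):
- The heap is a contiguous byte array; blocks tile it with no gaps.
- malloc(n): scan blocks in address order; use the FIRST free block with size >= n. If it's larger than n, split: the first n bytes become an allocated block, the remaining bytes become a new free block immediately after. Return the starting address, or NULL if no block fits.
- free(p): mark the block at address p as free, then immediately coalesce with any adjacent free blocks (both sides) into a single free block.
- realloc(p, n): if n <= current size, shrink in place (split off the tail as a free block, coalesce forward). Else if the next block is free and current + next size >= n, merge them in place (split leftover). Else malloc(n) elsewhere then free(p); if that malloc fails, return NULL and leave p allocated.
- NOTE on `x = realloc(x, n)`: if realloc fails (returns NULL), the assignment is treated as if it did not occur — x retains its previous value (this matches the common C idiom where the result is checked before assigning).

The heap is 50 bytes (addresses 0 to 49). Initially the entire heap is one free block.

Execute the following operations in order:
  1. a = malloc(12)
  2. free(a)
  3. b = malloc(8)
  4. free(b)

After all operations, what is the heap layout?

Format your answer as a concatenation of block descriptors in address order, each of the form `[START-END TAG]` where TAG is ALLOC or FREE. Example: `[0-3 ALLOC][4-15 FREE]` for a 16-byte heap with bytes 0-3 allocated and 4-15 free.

Answer: [0-49 FREE]

Derivation:
Op 1: a = malloc(12) -> a = 0; heap: [0-11 ALLOC][12-49 FREE]
Op 2: free(a) -> (freed a); heap: [0-49 FREE]
Op 3: b = malloc(8) -> b = 0; heap: [0-7 ALLOC][8-49 FREE]
Op 4: free(b) -> (freed b); heap: [0-49 FREE]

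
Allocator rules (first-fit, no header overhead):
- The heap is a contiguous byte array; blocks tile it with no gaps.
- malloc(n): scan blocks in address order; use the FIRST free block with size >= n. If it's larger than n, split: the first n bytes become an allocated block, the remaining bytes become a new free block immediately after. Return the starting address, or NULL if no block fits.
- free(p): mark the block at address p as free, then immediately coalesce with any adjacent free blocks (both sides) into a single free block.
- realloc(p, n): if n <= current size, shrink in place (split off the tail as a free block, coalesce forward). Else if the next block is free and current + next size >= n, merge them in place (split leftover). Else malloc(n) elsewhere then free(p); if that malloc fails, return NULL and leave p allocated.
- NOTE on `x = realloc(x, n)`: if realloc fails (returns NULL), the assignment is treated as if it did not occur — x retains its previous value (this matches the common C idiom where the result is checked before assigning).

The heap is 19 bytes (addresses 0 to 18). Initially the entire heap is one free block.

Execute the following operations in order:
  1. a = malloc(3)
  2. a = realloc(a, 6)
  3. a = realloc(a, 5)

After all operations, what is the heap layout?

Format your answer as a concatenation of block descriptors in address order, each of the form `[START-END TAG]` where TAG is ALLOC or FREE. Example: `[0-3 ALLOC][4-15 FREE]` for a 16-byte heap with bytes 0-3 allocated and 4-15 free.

Op 1: a = malloc(3) -> a = 0; heap: [0-2 ALLOC][3-18 FREE]
Op 2: a = realloc(a, 6) -> a = 0; heap: [0-5 ALLOC][6-18 FREE]
Op 3: a = realloc(a, 5) -> a = 0; heap: [0-4 ALLOC][5-18 FREE]

Answer: [0-4 ALLOC][5-18 FREE]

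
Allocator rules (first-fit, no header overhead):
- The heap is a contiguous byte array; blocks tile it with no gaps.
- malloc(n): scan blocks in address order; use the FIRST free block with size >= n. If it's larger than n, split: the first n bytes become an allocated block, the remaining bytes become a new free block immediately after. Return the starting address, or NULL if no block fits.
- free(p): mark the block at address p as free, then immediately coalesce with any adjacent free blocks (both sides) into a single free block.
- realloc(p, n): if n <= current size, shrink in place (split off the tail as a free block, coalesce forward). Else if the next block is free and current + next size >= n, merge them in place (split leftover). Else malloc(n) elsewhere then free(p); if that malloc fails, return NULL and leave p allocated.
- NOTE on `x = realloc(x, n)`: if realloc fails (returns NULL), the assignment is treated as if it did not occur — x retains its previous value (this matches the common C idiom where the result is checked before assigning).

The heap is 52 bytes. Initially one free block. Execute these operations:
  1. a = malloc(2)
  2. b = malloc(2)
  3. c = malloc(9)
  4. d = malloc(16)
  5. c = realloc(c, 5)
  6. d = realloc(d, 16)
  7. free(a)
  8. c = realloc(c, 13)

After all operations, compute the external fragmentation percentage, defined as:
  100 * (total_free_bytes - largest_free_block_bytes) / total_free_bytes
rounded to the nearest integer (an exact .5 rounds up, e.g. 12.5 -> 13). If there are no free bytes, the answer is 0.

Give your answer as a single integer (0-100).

Op 1: a = malloc(2) -> a = 0; heap: [0-1 ALLOC][2-51 FREE]
Op 2: b = malloc(2) -> b = 2; heap: [0-1 ALLOC][2-3 ALLOC][4-51 FREE]
Op 3: c = malloc(9) -> c = 4; heap: [0-1 ALLOC][2-3 ALLOC][4-12 ALLOC][13-51 FREE]
Op 4: d = malloc(16) -> d = 13; heap: [0-1 ALLOC][2-3 ALLOC][4-12 ALLOC][13-28 ALLOC][29-51 FREE]
Op 5: c = realloc(c, 5) -> c = 4; heap: [0-1 ALLOC][2-3 ALLOC][4-8 ALLOC][9-12 FREE][13-28 ALLOC][29-51 FREE]
Op 6: d = realloc(d, 16) -> d = 13; heap: [0-1 ALLOC][2-3 ALLOC][4-8 ALLOC][9-12 FREE][13-28 ALLOC][29-51 FREE]
Op 7: free(a) -> (freed a); heap: [0-1 FREE][2-3 ALLOC][4-8 ALLOC][9-12 FREE][13-28 ALLOC][29-51 FREE]
Op 8: c = realloc(c, 13) -> c = 29; heap: [0-1 FREE][2-3 ALLOC][4-12 FREE][13-28 ALLOC][29-41 ALLOC][42-51 FREE]
Free blocks: [2 9 10] total_free=21 largest=10 -> 100*(21-10)/21 = 1100/21 ≈ 52.381 -> rounds to 52

Answer: 52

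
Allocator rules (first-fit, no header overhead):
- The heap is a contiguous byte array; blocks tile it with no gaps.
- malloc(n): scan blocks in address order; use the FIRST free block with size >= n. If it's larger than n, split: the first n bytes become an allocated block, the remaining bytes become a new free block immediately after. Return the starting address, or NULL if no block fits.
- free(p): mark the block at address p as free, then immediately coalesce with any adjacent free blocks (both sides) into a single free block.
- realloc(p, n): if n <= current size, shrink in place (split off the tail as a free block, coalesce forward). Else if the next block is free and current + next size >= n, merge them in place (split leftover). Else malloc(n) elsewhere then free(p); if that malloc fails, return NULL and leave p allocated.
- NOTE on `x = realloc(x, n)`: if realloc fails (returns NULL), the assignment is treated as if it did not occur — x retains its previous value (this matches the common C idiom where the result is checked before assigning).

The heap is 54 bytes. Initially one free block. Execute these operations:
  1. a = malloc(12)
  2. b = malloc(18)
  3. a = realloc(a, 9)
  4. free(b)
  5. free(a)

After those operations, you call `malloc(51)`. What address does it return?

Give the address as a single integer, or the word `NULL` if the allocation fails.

Answer: 0

Derivation:
Op 1: a = malloc(12) -> a = 0; heap: [0-11 ALLOC][12-53 FREE]
Op 2: b = malloc(18) -> b = 12; heap: [0-11 ALLOC][12-29 ALLOC][30-53 FREE]
Op 3: a = realloc(a, 9) -> a = 0; heap: [0-8 ALLOC][9-11 FREE][12-29 ALLOC][30-53 FREE]
Op 4: free(b) -> (freed b); heap: [0-8 ALLOC][9-53 FREE]
Op 5: free(a) -> (freed a); heap: [0-53 FREE]
malloc(51): first-fit scan over [0-53 FREE] -> 0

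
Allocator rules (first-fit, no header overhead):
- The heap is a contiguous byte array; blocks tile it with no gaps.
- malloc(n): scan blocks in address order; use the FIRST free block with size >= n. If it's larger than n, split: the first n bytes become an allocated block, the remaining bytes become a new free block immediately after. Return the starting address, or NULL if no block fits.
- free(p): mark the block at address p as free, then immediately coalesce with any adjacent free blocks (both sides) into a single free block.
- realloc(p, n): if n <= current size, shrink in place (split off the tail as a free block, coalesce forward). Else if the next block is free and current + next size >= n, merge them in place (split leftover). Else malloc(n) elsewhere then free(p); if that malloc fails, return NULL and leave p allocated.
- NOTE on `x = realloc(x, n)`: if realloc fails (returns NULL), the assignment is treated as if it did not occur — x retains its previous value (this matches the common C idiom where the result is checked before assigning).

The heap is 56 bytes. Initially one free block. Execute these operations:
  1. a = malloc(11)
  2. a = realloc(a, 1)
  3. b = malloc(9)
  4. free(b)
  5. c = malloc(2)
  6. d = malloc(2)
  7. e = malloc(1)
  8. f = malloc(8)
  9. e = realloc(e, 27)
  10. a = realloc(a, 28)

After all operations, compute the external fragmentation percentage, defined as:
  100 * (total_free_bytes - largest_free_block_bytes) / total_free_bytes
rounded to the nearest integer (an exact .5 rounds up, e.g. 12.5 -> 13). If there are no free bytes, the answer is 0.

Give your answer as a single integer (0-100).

Op 1: a = malloc(11) -> a = 0; heap: [0-10 ALLOC][11-55 FREE]
Op 2: a = realloc(a, 1) -> a = 0; heap: [0-0 ALLOC][1-55 FREE]
Op 3: b = malloc(9) -> b = 1; heap: [0-0 ALLOC][1-9 ALLOC][10-55 FREE]
Op 4: free(b) -> (freed b); heap: [0-0 ALLOC][1-55 FREE]
Op 5: c = malloc(2) -> c = 1; heap: [0-0 ALLOC][1-2 ALLOC][3-55 FREE]
Op 6: d = malloc(2) -> d = 3; heap: [0-0 ALLOC][1-2 ALLOC][3-4 ALLOC][5-55 FREE]
Op 7: e = malloc(1) -> e = 5; heap: [0-0 ALLOC][1-2 ALLOC][3-4 ALLOC][5-5 ALLOC][6-55 FREE]
Op 8: f = malloc(8) -> f = 6; heap: [0-0 ALLOC][1-2 ALLOC][3-4 ALLOC][5-5 ALLOC][6-13 ALLOC][14-55 FREE]
Op 9: e = realloc(e, 27) -> e = 14; heap: [0-0 ALLOC][1-2 ALLOC][3-4 ALLOC][5-5 FREE][6-13 ALLOC][14-40 ALLOC][41-55 FREE]
Op 10: a = realloc(a, 28) -> NULL (a unchanged); heap: [0-0 ALLOC][1-2 ALLOC][3-4 ALLOC][5-5 FREE][6-13 ALLOC][14-40 ALLOC][41-55 FREE]
Free blocks: [1 15] total_free=16 largest=15 -> 100*(16-15)/16 = 100/16 = 6.25 -> rounds to 6

Answer: 6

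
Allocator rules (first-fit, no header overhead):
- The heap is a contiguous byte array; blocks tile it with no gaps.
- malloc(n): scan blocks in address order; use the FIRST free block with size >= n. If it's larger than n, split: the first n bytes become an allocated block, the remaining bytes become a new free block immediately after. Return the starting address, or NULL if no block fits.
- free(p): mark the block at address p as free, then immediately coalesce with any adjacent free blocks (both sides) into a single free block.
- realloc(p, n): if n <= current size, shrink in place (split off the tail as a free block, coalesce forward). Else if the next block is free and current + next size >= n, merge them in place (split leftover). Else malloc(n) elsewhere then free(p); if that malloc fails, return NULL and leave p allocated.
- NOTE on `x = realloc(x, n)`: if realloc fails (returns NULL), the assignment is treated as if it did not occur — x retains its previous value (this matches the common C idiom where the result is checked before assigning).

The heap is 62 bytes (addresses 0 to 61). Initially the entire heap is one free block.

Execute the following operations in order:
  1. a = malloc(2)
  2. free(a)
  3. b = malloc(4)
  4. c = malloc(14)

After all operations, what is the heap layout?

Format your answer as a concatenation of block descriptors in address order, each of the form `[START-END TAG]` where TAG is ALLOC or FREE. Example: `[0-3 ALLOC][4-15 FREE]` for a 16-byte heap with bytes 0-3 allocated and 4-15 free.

Answer: [0-3 ALLOC][4-17 ALLOC][18-61 FREE]

Derivation:
Op 1: a = malloc(2) -> a = 0; heap: [0-1 ALLOC][2-61 FREE]
Op 2: free(a) -> (freed a); heap: [0-61 FREE]
Op 3: b = malloc(4) -> b = 0; heap: [0-3 ALLOC][4-61 FREE]
Op 4: c = malloc(14) -> c = 4; heap: [0-3 ALLOC][4-17 ALLOC][18-61 FREE]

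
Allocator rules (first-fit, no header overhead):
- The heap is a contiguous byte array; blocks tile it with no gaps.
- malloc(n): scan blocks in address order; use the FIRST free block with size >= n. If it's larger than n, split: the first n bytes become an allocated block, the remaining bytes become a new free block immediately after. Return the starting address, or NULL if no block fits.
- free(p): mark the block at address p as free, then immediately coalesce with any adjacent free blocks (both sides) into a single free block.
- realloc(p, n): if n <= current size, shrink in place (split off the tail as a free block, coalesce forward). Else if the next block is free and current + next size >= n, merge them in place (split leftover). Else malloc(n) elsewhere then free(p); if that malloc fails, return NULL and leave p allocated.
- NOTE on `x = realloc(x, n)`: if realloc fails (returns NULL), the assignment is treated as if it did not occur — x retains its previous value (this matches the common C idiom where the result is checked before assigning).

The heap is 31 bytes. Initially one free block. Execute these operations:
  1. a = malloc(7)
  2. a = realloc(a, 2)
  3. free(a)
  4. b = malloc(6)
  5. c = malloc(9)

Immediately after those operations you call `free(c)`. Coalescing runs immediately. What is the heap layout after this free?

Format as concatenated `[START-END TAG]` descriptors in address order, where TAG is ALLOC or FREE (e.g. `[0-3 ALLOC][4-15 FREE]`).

Op 1: a = malloc(7) -> a = 0; heap: [0-6 ALLOC][7-30 FREE]
Op 2: a = realloc(a, 2) -> a = 0; heap: [0-1 ALLOC][2-30 FREE]
Op 3: free(a) -> (freed a); heap: [0-30 FREE]
Op 4: b = malloc(6) -> b = 0; heap: [0-5 ALLOC][6-30 FREE]
Op 5: c = malloc(9) -> c = 6; heap: [0-5 ALLOC][6-14 ALLOC][15-30 FREE]
free(c): c = 6 -> block [6-14 ALLOC]; mark free, coalesce with adjacent free neighbors -> [0-5 ALLOC][6-30 FREE]

Answer: [0-5 ALLOC][6-30 FREE]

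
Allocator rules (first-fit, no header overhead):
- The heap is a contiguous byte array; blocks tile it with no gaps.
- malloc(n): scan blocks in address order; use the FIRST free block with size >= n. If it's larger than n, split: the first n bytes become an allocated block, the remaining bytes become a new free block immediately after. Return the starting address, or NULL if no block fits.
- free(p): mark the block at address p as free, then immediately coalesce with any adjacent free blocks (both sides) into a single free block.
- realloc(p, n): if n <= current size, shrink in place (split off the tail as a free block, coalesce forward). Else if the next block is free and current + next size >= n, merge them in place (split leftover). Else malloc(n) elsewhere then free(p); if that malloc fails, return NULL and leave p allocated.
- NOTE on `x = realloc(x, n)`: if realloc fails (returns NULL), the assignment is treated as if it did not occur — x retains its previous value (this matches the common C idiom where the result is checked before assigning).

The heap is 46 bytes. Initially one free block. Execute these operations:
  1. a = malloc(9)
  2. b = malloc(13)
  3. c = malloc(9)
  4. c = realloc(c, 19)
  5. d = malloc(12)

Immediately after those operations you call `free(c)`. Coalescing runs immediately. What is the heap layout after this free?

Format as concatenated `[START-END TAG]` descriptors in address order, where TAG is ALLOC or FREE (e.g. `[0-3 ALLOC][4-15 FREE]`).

Answer: [0-8 ALLOC][9-21 ALLOC][22-45 FREE]

Derivation:
Op 1: a = malloc(9) -> a = 0; heap: [0-8 ALLOC][9-45 FREE]
Op 2: b = malloc(13) -> b = 9; heap: [0-8 ALLOC][9-21 ALLOC][22-45 FREE]
Op 3: c = malloc(9) -> c = 22; heap: [0-8 ALLOC][9-21 ALLOC][22-30 ALLOC][31-45 FREE]
Op 4: c = realloc(c, 19) -> c = 22; heap: [0-8 ALLOC][9-21 ALLOC][22-40 ALLOC][41-45 FREE]
Op 5: d = malloc(12) -> d = NULL; heap: [0-8 ALLOC][9-21 ALLOC][22-40 ALLOC][41-45 FREE]
free(c): c = 22 -> block [22-40 ALLOC]; mark free, coalesce with adjacent free neighbors -> [0-8 ALLOC][9-21 ALLOC][22-45 FREE]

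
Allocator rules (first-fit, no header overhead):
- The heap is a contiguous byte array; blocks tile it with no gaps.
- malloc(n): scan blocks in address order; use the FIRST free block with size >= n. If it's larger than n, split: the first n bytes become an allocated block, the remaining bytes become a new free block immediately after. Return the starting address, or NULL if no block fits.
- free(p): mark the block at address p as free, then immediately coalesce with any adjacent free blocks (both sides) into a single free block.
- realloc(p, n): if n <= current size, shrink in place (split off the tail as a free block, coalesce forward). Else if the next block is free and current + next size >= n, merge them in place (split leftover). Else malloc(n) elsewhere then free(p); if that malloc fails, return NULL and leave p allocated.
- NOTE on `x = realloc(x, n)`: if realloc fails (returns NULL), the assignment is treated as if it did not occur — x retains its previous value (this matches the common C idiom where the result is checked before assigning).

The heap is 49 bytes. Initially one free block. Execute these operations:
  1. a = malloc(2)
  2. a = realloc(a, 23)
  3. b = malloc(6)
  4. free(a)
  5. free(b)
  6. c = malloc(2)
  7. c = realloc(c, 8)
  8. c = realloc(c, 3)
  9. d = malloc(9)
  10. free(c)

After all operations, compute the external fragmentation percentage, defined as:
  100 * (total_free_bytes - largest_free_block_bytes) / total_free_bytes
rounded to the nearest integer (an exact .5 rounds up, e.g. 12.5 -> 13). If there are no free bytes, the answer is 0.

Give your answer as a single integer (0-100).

Op 1: a = malloc(2) -> a = 0; heap: [0-1 ALLOC][2-48 FREE]
Op 2: a = realloc(a, 23) -> a = 0; heap: [0-22 ALLOC][23-48 FREE]
Op 3: b = malloc(6) -> b = 23; heap: [0-22 ALLOC][23-28 ALLOC][29-48 FREE]
Op 4: free(a) -> (freed a); heap: [0-22 FREE][23-28 ALLOC][29-48 FREE]
Op 5: free(b) -> (freed b); heap: [0-48 FREE]
Op 6: c = malloc(2) -> c = 0; heap: [0-1 ALLOC][2-48 FREE]
Op 7: c = realloc(c, 8) -> c = 0; heap: [0-7 ALLOC][8-48 FREE]
Op 8: c = realloc(c, 3) -> c = 0; heap: [0-2 ALLOC][3-48 FREE]
Op 9: d = malloc(9) -> d = 3; heap: [0-2 ALLOC][3-11 ALLOC][12-48 FREE]
Op 10: free(c) -> (freed c); heap: [0-2 FREE][3-11 ALLOC][12-48 FREE]
Free blocks: [3 37] total_free=40 largest=37 -> 100*(40-37)/40 = 300/40 = 7.5 -> rounds to 8

Answer: 8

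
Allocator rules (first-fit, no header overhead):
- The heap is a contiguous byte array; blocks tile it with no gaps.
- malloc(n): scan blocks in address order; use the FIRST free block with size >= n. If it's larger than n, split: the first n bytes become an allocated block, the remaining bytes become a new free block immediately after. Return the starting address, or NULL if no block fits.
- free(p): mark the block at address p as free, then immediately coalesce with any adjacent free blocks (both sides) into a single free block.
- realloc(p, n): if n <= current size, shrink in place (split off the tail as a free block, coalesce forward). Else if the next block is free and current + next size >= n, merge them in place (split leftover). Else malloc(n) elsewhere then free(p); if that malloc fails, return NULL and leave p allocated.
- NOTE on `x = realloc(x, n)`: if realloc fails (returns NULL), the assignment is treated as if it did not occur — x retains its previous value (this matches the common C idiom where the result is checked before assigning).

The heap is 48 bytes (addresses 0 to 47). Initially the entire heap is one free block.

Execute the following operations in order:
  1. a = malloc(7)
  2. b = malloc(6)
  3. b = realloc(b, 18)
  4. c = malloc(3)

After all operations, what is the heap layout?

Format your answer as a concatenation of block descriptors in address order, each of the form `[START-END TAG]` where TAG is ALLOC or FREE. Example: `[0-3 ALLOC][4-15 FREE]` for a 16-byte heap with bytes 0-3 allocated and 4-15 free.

Answer: [0-6 ALLOC][7-24 ALLOC][25-27 ALLOC][28-47 FREE]

Derivation:
Op 1: a = malloc(7) -> a = 0; heap: [0-6 ALLOC][7-47 FREE]
Op 2: b = malloc(6) -> b = 7; heap: [0-6 ALLOC][7-12 ALLOC][13-47 FREE]
Op 3: b = realloc(b, 18) -> b = 7; heap: [0-6 ALLOC][7-24 ALLOC][25-47 FREE]
Op 4: c = malloc(3) -> c = 25; heap: [0-6 ALLOC][7-24 ALLOC][25-27 ALLOC][28-47 FREE]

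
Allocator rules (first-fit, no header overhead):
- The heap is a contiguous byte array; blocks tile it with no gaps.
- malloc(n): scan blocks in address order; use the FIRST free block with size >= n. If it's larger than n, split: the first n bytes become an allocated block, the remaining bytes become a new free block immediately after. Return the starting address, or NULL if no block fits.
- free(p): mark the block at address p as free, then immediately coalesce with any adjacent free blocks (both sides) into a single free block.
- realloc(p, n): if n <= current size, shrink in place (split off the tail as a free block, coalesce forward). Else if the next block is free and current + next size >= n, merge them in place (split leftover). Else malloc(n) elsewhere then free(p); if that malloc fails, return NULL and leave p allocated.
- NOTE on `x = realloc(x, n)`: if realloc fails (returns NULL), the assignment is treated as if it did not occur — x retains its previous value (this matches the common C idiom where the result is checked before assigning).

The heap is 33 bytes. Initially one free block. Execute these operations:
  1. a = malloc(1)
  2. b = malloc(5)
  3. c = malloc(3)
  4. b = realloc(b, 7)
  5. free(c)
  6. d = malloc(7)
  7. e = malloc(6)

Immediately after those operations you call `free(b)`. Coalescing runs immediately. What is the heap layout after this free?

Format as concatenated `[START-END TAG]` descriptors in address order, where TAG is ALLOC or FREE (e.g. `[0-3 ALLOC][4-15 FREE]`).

Answer: [0-0 ALLOC][1-7 ALLOC][8-15 FREE][16-21 ALLOC][22-32 FREE]

Derivation:
Op 1: a = malloc(1) -> a = 0; heap: [0-0 ALLOC][1-32 FREE]
Op 2: b = malloc(5) -> b = 1; heap: [0-0 ALLOC][1-5 ALLOC][6-32 FREE]
Op 3: c = malloc(3) -> c = 6; heap: [0-0 ALLOC][1-5 ALLOC][6-8 ALLOC][9-32 FREE]
Op 4: b = realloc(b, 7) -> b = 9; heap: [0-0 ALLOC][1-5 FREE][6-8 ALLOC][9-15 ALLOC][16-32 FREE]
Op 5: free(c) -> (freed c); heap: [0-0 ALLOC][1-8 FREE][9-15 ALLOC][16-32 FREE]
Op 6: d = malloc(7) -> d = 1; heap: [0-0 ALLOC][1-7 ALLOC][8-8 FREE][9-15 ALLOC][16-32 FREE]
Op 7: e = malloc(6) -> e = 16; heap: [0-0 ALLOC][1-7 ALLOC][8-8 FREE][9-15 ALLOC][16-21 ALLOC][22-32 FREE]
free(b): b = 9 -> block [9-15 ALLOC]; mark free, coalesce with adjacent free neighbors -> [0-0 ALLOC][1-7 ALLOC][8-15 FREE][16-21 ALLOC][22-32 FREE]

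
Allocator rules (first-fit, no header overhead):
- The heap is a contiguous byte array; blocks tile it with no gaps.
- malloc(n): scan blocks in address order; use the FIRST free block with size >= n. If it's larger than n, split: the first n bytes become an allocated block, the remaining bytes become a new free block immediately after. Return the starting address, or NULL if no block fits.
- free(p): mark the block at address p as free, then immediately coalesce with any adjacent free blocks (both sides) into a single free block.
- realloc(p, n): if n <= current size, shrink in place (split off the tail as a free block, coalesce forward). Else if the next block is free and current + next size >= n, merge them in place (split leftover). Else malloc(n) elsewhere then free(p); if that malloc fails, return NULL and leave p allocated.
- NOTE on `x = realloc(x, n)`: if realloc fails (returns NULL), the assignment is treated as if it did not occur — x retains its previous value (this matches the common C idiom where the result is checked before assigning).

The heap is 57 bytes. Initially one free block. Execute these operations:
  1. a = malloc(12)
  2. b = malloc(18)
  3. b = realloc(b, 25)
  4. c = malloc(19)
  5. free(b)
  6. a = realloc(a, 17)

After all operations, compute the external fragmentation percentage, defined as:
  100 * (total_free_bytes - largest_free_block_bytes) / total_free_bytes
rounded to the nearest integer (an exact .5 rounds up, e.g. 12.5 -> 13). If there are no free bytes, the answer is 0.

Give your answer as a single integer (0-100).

Answer: 5

Derivation:
Op 1: a = malloc(12) -> a = 0; heap: [0-11 ALLOC][12-56 FREE]
Op 2: b = malloc(18) -> b = 12; heap: [0-11 ALLOC][12-29 ALLOC][30-56 FREE]
Op 3: b = realloc(b, 25) -> b = 12; heap: [0-11 ALLOC][12-36 ALLOC][37-56 FREE]
Op 4: c = malloc(19) -> c = 37; heap: [0-11 ALLOC][12-36 ALLOC][37-55 ALLOC][56-56 FREE]
Op 5: free(b) -> (freed b); heap: [0-11 ALLOC][12-36 FREE][37-55 ALLOC][56-56 FREE]
Op 6: a = realloc(a, 17) -> a = 0; heap: [0-16 ALLOC][17-36 FREE][37-55 ALLOC][56-56 FREE]
Free blocks: [20 1] total_free=21 largest=20 -> 100*(21-20)/21 = 100/21 ≈ 4.762 -> rounds to 5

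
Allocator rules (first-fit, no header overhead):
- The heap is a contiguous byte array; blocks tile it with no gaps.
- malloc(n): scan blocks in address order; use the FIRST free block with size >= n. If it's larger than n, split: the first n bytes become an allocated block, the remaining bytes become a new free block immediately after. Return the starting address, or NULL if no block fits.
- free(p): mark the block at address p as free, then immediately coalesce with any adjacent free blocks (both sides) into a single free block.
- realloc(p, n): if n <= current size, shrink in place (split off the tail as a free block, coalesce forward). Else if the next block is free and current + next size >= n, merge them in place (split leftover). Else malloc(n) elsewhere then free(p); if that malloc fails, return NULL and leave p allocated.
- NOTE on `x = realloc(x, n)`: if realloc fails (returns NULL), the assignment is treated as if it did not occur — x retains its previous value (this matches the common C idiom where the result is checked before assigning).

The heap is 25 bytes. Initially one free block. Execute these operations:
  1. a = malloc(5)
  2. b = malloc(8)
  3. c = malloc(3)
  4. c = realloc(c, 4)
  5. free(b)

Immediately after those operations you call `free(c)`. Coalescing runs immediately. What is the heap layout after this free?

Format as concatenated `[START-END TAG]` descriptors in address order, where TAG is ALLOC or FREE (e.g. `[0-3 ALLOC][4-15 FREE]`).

Answer: [0-4 ALLOC][5-24 FREE]

Derivation:
Op 1: a = malloc(5) -> a = 0; heap: [0-4 ALLOC][5-24 FREE]
Op 2: b = malloc(8) -> b = 5; heap: [0-4 ALLOC][5-12 ALLOC][13-24 FREE]
Op 3: c = malloc(3) -> c = 13; heap: [0-4 ALLOC][5-12 ALLOC][13-15 ALLOC][16-24 FREE]
Op 4: c = realloc(c, 4) -> c = 13; heap: [0-4 ALLOC][5-12 ALLOC][13-16 ALLOC][17-24 FREE]
Op 5: free(b) -> (freed b); heap: [0-4 ALLOC][5-12 FREE][13-16 ALLOC][17-24 FREE]
free(c): c = 13 -> block [13-16 ALLOC]; mark free, coalesce with adjacent free neighbors -> [0-4 ALLOC][5-24 FREE]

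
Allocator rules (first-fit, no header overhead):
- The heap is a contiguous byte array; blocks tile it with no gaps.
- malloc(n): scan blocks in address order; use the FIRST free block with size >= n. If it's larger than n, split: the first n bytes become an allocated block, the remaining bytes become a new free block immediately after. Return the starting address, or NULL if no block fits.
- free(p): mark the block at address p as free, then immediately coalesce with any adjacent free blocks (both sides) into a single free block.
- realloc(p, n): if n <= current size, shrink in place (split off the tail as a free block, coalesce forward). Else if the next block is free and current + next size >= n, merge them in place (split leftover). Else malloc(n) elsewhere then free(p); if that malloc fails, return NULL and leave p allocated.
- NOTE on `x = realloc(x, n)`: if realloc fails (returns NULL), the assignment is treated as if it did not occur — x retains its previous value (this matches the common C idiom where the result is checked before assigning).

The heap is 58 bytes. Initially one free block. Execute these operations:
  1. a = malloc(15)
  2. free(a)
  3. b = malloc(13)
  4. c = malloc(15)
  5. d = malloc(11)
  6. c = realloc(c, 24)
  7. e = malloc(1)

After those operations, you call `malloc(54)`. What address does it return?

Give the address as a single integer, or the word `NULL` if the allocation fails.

Answer: NULL

Derivation:
Op 1: a = malloc(15) -> a = 0; heap: [0-14 ALLOC][15-57 FREE]
Op 2: free(a) -> (freed a); heap: [0-57 FREE]
Op 3: b = malloc(13) -> b = 0; heap: [0-12 ALLOC][13-57 FREE]
Op 4: c = malloc(15) -> c = 13; heap: [0-12 ALLOC][13-27 ALLOC][28-57 FREE]
Op 5: d = malloc(11) -> d = 28; heap: [0-12 ALLOC][13-27 ALLOC][28-38 ALLOC][39-57 FREE]
Op 6: c = realloc(c, 24) -> NULL (c unchanged); heap: [0-12 ALLOC][13-27 ALLOC][28-38 ALLOC][39-57 FREE]
Op 7: e = malloc(1) -> e = 39; heap: [0-12 ALLOC][13-27 ALLOC][28-38 ALLOC][39-39 ALLOC][40-57 FREE]
malloc(54): first-fit scan over [0-12 ALLOC][13-27 ALLOC][28-38 ALLOC][39-39 ALLOC][40-57 FREE] -> NULL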